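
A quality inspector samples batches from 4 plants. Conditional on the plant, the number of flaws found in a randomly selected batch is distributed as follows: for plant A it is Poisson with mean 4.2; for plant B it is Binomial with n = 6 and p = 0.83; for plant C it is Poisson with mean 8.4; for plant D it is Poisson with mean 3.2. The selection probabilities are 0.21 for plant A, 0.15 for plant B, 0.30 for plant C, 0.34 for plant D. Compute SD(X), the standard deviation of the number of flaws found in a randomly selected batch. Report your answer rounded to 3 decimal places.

3.044

Per component, A: μ=4.2, E[X²]=21.84; B: μ=4.98, E[X²]=25.647; C: μ=8.4, E[X²]=78.96; D: μ=3.2, E[X²]=13.44.
E[X] = 0.21·4.2 + 0.15·4.98 + 0.3·8.4 + 0.34·3.2 = 5.237.
E[X²] = 0.21·21.84 + 0.15·25.647 + 0.3·78.96 + 0.34·13.44 = 36.6911.
Var(X) = E[X²] − (E[X])² = 36.6911 − 27.4262 = 9.26488.
SD(X) = √9.26488 = 3.04383.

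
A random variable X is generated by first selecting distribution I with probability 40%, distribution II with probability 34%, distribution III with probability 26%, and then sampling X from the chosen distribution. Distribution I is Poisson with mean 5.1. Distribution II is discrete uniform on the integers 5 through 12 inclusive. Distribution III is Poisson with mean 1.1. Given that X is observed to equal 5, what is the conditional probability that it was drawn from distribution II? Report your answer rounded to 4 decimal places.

Likelihoods P(X=5 | ·): I: 0.175294; II: 0.125; III: 0.00446744.
Posterior ∝ prior × likelihood. Numerator for II: 0.34·0.125 = 0.0425.
Normalizing constant: 0.4·0.175294 + 0.34·0.125 + 0.26·0.00446744 = 0.113779.
P(II | observation) = 0.0425 / 0.113779 = 0.37353.

0.3735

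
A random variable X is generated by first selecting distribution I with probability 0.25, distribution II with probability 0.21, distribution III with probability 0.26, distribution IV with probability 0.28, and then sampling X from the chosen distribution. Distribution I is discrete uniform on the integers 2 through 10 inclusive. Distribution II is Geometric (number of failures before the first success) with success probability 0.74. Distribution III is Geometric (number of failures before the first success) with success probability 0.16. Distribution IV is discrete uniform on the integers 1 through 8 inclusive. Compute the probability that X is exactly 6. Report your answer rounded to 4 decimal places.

0.0774

Conditional on each component, P(X = 6): I: 0.111111; II: 0.000228598; III: 0.0562077; IV: 0.125.
By total probability, P(X = 6) = 0.25·0.111111 + 0.21·0.000228598 + 0.26·0.0562077 + 0.28·0.125 = 0.0774398.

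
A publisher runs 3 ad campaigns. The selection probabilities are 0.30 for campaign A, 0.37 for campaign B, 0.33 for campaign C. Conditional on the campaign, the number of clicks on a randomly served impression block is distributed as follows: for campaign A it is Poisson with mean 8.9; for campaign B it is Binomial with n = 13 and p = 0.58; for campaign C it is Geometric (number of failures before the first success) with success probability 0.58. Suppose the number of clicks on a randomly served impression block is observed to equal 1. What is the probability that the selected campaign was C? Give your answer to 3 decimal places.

Likelihoods P(X=1 | ·): A: 0.00121386; B: 0.000227176; C: 0.2436.
Posterior ∝ prior × likelihood. Numerator for C: 0.33·0.2436 = 0.080388.
Normalizing constant: 0.3·0.00121386 + 0.37·0.000227176 + 0.33·0.2436 = 0.0808362.
P(C | observation) = 0.080388 / 0.0808362 = 0.994455.

0.994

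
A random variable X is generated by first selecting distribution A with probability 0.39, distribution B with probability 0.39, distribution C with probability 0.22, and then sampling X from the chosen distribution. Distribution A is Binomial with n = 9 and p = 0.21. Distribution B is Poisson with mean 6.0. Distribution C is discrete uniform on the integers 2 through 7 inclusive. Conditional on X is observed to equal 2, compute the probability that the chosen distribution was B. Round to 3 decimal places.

0.101

Likelihoods P(X=2 | ·): A: 0.304881; B: 0.0446175; C: 0.166667.
Posterior ∝ prior × likelihood. Numerator for B: 0.39·0.0446175 = 0.0174008.
Normalizing constant: 0.39·0.304881 + 0.39·0.0446175 + 0.22·0.166667 = 0.172971.
P(B | observation) = 0.0174008 / 0.172971 = 0.1006.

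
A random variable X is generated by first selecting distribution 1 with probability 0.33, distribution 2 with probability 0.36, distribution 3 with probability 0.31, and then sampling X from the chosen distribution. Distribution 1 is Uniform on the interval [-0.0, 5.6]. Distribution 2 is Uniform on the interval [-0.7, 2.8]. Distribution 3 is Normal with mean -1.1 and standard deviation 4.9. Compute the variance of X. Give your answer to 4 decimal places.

11.1087

Per component, 1: μ=2.8, E[X²]=10.4533; 2: μ=1.05, E[X²]=2.12333; 3: μ=-1.1, E[X²]=25.22.
E[X] = 0.33·2.8 + 0.36·1.05 + 0.31·-1.1 = 0.961.
E[X²] = 0.33·10.4533 + 0.36·2.12333 + 0.31·25.22 = 12.0322.
Var(X) = E[X²] − (E[X])² = 12.0322 − 0.923521 = 11.1087.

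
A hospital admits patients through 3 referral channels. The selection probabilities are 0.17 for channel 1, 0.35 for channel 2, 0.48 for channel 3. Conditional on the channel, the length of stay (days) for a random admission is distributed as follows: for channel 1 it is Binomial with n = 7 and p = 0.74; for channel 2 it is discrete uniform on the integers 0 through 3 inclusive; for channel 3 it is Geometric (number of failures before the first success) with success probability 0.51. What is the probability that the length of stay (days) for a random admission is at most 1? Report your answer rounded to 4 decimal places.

Conditional on each channel, P(X ≤ 1): 1: 0.0016805; 2: 0.5; 3: 0.7599.
By total probability, P(X ≤ 1) = 0.17·0.0016805 + 0.35·0.5 + 0.48·0.7599 = 0.540038.

0.5400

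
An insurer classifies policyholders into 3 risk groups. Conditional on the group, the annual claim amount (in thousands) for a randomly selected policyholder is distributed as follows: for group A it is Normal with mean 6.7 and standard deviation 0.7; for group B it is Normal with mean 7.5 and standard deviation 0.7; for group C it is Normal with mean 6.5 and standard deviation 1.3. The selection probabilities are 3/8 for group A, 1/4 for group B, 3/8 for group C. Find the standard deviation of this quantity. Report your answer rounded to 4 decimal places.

1.0485

Per component, A: μ=6.7, E[X²]=45.38; B: μ=7.5, E[X²]=56.74; C: μ=6.5, E[X²]=43.94.
E[X] = 0.375·6.7 + 0.25·7.5 + 0.375·6.5 = 6.825.
E[X²] = 0.375·45.38 + 0.25·56.74 + 0.375·43.94 = 47.68.
Var(X) = E[X²] − (E[X])² = 47.68 − 46.5806 = 1.09937.
SD(X) = √1.09937 = 1.04851.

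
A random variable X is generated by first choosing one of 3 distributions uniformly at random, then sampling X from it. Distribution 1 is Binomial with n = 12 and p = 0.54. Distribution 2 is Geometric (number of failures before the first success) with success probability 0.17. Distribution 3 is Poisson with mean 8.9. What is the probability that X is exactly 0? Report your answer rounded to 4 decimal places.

0.0567

Conditional on each component, P(X = 0): 1: 8.97623e-05; 2: 0.17; 3: 0.000136389.
By total probability, P(X = 0) = 0.333333·8.97623e-05 + 0.333333·0.17 + 0.333333·0.000136389 = 0.0567421.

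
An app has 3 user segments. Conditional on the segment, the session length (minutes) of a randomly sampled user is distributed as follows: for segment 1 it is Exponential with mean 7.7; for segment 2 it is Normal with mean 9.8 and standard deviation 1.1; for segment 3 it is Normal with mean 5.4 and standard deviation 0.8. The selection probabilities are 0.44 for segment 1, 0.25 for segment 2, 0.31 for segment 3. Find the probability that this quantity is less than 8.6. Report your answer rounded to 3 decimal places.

Conditional on each segment, P(X < 8.6): 1: 0.672702; 2: 0.137656; 3: 0.999968.
By total probability, P(X < 8.6) = 0.44·0.672702 + 0.25·0.137656 + 0.31·0.999968 = 0.640393.

0.640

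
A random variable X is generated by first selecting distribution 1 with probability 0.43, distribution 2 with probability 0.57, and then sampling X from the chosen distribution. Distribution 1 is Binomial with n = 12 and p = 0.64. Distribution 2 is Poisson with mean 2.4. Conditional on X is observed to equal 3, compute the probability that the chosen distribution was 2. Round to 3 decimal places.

0.979

Likelihoods P(X=3 | ·): 1: 0.00585713; 2: 0.209014.
Posterior ∝ prior × likelihood. Numerator for 2: 0.57·0.209014 = 0.119138.
Normalizing constant: 0.43·0.00585713 + 0.57·0.209014 = 0.121657.
P(2 | observation) = 0.119138 / 0.121657 = 0.979298.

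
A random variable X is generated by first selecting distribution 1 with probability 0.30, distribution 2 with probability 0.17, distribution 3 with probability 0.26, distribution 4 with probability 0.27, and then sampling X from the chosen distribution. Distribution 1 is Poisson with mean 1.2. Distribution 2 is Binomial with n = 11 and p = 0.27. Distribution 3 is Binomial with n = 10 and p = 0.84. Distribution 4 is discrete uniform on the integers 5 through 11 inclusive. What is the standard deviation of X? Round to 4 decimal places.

3.5472

Per component, 1: μ=1.2, E[X²]=2.64; 2: μ=2.97, E[X²]=10.989; 3: μ=8.4, E[X²]=71.904; 4: μ=8, E[X²]=68.
E[X] = 0.3·1.2 + 0.17·2.97 + 0.26·8.4 + 0.27·8 = 5.2089.
E[X²] = 0.3·2.64 + 0.17·10.989 + 0.26·71.904 + 0.27·68 = 39.7152.
Var(X) = E[X²] − (E[X])² = 39.7152 − 27.1326 = 12.5825.
SD(X) = √12.5825 = 3.54719.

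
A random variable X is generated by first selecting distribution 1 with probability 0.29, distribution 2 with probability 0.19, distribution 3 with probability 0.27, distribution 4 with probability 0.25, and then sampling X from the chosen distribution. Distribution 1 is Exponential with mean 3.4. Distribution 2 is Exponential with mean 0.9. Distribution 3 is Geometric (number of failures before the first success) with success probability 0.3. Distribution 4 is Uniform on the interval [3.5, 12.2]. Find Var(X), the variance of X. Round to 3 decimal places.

13.506

Per component, 1: μ=3.4, E[X²]=23.12; 2: μ=0.9, E[X²]=1.62; 3: μ=2.33333, E[X²]=13.2222; 4: μ=7.85, E[X²]=67.93.
E[X] = 0.29·3.4 + 0.19·0.9 + 0.27·2.33333 + 0.25·7.85 = 3.7495.
E[X²] = 0.29·23.12 + 0.19·1.62 + 0.27·13.2222 + 0.25·67.93 = 27.5651.
Var(X) = E[X²] − (E[X])² = 27.5651 − 14.0588 = 13.5063.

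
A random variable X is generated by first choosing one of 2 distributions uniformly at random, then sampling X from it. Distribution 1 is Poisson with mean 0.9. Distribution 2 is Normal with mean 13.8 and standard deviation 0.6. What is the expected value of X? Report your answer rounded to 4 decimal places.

Component means — 1: 0.9; 2: 13.8.
E[X] = 0.5·0.9 + 0.5·13.8 = 7.35.

7.3500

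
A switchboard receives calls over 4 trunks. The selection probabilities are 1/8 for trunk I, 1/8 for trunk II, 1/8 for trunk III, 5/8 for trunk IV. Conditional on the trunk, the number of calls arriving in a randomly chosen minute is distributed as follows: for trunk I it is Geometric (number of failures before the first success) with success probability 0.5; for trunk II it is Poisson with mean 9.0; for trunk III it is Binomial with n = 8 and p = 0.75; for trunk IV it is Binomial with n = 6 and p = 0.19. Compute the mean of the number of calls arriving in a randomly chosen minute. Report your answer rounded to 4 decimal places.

Component means — I: 1; II: 9; III: 6; IV: 1.14.
E[X] = 0.125·1 + 0.125·9 + 0.125·6 + 0.625·1.14 = 2.7125.

2.7125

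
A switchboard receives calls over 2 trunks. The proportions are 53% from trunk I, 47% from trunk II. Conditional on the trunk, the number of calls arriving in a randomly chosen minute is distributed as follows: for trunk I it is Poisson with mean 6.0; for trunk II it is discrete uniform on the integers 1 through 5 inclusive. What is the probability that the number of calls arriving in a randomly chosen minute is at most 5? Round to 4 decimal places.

0.7062

Conditional on each trunk, P(X ≤ 5): I: 0.44568; II: 1.
By total probability, P(X ≤ 5) = 0.53·0.44568 + 0.47·1 = 0.70621.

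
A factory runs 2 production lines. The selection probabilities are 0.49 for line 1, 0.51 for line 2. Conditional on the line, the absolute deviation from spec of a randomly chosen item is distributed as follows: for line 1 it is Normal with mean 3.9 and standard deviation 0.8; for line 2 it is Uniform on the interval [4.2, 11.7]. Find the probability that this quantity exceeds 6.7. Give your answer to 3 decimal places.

Conditional on each line, P(X > 6.7): 1: 0.000232629; 2: 0.666667.
By total probability, P(X > 6.7) = 0.49·0.000232629 + 0.51·0.666667 = 0.340114.

0.340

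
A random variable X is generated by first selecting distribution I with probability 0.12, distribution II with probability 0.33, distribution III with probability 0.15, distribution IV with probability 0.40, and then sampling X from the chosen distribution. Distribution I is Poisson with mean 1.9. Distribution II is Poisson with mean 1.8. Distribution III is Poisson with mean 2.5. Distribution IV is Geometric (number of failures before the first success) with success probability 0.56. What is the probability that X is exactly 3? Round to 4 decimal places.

0.1247

Conditional on each component, P(X = 3): I: 0.170982; II: 0.160671; III: 0.213763; IV: 0.047703.
By total probability, P(X = 3) = 0.12·0.170982 + 0.33·0.160671 + 0.15·0.213763 + 0.4·0.047703 = 0.124685.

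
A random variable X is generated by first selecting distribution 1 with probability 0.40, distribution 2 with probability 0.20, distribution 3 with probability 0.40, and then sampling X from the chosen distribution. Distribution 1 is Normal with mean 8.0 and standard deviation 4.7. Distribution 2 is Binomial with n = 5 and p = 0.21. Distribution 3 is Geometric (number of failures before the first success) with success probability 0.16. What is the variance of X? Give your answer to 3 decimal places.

28.612

Per component, 1: μ=8, E[X²]=86.09; 2: μ=1.05, E[X²]=1.932; 3: μ=5.25, E[X²]=60.375.
E[X] = 0.4·8 + 0.2·1.05 + 0.4·5.25 = 5.51.
E[X²] = 0.4·86.09 + 0.2·1.932 + 0.4·60.375 = 58.9724.
Var(X) = E[X²] − (E[X])² = 58.9724 − 30.3601 = 28.6123.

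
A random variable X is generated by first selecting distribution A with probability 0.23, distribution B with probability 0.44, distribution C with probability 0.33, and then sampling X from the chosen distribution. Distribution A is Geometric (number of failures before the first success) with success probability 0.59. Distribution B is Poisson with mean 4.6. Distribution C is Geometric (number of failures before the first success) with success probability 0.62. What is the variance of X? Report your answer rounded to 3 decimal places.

Per component, A: μ=0.694915, E[X²]=1.66073; B: μ=4.6, E[X²]=25.76; C: μ=0.612903, E[X²]=1.3642.
E[X] = 0.23·0.694915 + 0.44·4.6 + 0.33·0.612903 = 2.38609.
E[X²] = 0.23·1.66073 + 0.44·25.76 + 0.33·1.3642 = 12.1666.
Var(X) = E[X²] − (E[X])² = 12.1666 − 5.69342 = 6.47314.

6.473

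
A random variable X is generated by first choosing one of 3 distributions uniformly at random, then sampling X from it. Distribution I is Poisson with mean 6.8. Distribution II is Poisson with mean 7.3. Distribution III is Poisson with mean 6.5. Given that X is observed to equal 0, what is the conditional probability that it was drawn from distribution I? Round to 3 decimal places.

Likelihoods P(X=0 | ·): I: 0.00111378; II: 0.000675539; III: 0.00150344.
Posterior ∝ prior × likelihood. Numerator for I: 0.333333·0.00111378 = 0.000371258.
Normalizing constant: 0.333333·0.00111378 + 0.333333·0.000675539 + 0.333333·0.00150344 = 0.00109758.
P(I | observation) = 0.000371258 / 0.00109758 = 0.33825.

0.338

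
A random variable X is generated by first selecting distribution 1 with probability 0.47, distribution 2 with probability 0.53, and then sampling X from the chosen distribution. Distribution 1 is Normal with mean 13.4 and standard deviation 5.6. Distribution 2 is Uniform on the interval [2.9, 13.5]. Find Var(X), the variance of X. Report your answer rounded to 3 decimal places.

26.437

Per component, 1: μ=13.4, E[X²]=210.92; 2: μ=8.2, E[X²]=76.6033.
E[X] = 0.47·13.4 + 0.53·8.2 = 10.644.
E[X²] = 0.47·210.92 + 0.53·76.6033 = 139.732.
Var(X) = E[X²] − (E[X])² = 139.732 − 113.295 = 26.4374.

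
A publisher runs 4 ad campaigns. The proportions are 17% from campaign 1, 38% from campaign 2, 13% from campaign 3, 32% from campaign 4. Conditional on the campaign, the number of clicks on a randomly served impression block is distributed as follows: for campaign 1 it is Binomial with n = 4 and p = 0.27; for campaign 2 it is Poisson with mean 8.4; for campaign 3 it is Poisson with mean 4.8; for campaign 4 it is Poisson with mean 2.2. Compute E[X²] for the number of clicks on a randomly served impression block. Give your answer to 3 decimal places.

36.209

For each component E[X²] = Var + (mean)², giving 1: 1.9548; 2: 78.96; 3: 27.84; 4: 7.04.
Overall E[X²] = 0.17·1.9548 + 0.38·78.96 + 0.13·27.84 + 0.32·7.04 = 36.2091.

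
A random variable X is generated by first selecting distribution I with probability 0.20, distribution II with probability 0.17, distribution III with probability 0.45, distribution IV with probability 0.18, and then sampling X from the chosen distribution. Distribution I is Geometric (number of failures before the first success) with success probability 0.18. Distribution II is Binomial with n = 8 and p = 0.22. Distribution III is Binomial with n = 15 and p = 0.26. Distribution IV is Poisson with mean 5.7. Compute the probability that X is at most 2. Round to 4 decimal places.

Conditional on each component, P(X ≤ 2): I: 0.448632; II: 0.751356; III: 0.210139; IV: 0.0767732.
By total probability, P(X ≤ 2) = 0.2·0.448632 + 0.17·0.751356 + 0.45·0.210139 + 0.18·0.0767732 = 0.325839.

0.3258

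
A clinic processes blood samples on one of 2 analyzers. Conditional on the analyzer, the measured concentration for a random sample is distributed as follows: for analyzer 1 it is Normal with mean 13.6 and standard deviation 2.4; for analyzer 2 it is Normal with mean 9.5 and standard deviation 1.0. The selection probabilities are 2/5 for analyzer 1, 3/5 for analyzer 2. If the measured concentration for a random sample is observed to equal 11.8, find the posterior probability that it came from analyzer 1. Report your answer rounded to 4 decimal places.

0.7470

Likelihoods f(11.8 | ·): 1: 0.125474; 2: 0.028327.
Posterior ∝ prior × likelihood. Numerator for 1: 0.4·0.125474 = 0.0501896.
Normalizing constant: 0.4·0.125474 + 0.6·0.028327 = 0.0671858.
P(1 | observation) = 0.0501896 / 0.0671858 = 0.747027.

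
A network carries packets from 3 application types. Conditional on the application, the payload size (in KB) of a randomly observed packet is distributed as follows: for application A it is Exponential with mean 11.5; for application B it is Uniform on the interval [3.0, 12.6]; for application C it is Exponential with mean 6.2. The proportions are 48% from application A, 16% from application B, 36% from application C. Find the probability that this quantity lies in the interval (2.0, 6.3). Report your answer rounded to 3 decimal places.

0.311

Conditional on each application, P(2.0 < X < 6.3): A: 0.262165; B: 0.34375; C: 0.362284.
By total probability, P(2.0 < X < 6.3) = 0.48·0.262165 + 0.16·0.34375 + 0.36·0.362284 = 0.311261.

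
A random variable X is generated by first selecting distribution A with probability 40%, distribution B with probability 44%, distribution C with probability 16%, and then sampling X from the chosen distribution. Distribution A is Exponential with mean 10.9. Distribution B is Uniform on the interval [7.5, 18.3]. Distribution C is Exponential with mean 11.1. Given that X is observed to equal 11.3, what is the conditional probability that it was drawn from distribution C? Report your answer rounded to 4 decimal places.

Likelihoods f(11.3 | ·): A: 0.0325343; B: 0.0925926; C: 0.0325505.
Posterior ∝ prior × likelihood. Numerator for C: 0.16·0.0325505 = 0.00520808.
Normalizing constant: 0.4·0.0325343 + 0.44·0.0925926 + 0.16·0.0325505 = 0.0589625.
P(C | observation) = 0.00520808 / 0.0589625 = 0.0883286.

0.0883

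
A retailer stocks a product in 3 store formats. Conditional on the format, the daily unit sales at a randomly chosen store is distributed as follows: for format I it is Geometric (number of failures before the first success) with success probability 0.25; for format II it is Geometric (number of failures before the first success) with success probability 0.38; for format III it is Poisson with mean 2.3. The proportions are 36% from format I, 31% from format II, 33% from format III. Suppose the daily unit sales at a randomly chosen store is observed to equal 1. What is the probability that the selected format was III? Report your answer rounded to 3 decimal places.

Likelihoods P(X=1 | ·): I: 0.1875; II: 0.2356; III: 0.230595.
Posterior ∝ prior × likelihood. Numerator for III: 0.33·0.230595 = 0.0760965.
Normalizing constant: 0.36·0.1875 + 0.31·0.2356 + 0.33·0.230595 = 0.216632.
P(III | observation) = 0.0760965 / 0.216632 = 0.35127.

0.351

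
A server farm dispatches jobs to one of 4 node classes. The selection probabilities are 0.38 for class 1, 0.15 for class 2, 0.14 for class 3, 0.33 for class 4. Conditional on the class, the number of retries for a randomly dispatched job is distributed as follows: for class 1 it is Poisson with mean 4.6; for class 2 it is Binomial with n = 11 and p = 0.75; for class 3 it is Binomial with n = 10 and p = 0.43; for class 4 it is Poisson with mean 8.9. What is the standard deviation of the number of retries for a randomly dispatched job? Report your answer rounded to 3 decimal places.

3.122

Per component, 1: μ=4.6, E[X²]=25.76; 2: μ=8.25, E[X²]=70.125; 3: μ=4.3, E[X²]=20.941; 4: μ=8.9, E[X²]=88.11.
E[X] = 0.38·4.6 + 0.15·8.25 + 0.14·4.3 + 0.33·8.9 = 6.5245.
E[X²] = 0.38·25.76 + 0.15·70.125 + 0.14·20.941 + 0.33·88.11 = 52.3156.
Var(X) = E[X²] − (E[X])² = 52.3156 − 42.5691 = 9.74649.
SD(X) = √9.74649 = 3.12194.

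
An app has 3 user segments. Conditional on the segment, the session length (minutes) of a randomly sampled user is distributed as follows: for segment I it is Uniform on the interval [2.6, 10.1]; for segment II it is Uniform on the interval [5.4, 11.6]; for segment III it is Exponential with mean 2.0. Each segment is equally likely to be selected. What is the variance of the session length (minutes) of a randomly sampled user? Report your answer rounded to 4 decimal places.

Per component, I: μ=6.35, E[X²]=45.01; II: μ=8.5, E[X²]=75.4533; III: μ=2, E[X²]=8.
E[X] = 0.333333·6.35 + 0.333333·8.5 + 0.333333·2 = 5.61667.
E[X²] = 0.333333·45.01 + 0.333333·75.4533 + 0.333333·8 = 42.8211.
Var(X) = E[X²] − (E[X])² = 42.8211 − 31.5469 = 11.2742.

11.2742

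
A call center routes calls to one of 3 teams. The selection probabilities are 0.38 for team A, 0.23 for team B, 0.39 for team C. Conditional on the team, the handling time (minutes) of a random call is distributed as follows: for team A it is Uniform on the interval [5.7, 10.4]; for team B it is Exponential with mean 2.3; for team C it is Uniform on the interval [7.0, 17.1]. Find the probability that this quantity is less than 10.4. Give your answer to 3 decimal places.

0.739

Conditional on each team, P(X < 10.4): A: 1; B: 0.98913; C: 0.336634.
By total probability, P(X < 10.4) = 0.38·1 + 0.23·0.98913 + 0.39·0.336634 = 0.738787.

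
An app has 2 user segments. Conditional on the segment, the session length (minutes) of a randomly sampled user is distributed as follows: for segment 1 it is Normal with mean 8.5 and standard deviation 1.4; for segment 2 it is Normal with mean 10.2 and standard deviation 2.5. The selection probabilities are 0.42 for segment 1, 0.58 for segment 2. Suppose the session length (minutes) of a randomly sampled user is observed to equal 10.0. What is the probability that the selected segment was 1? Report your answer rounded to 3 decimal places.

0.422

Likelihoods f(10.0 | ·): 1: 0.160511; 2: 0.159067.
Posterior ∝ prior × likelihood. Numerator for 1: 0.42·0.160511 = 0.0674148.
Normalizing constant: 0.42·0.160511 + 0.58·0.159067 = 0.159674.
P(1 | observation) = 0.0674148 / 0.159674 = 0.422203.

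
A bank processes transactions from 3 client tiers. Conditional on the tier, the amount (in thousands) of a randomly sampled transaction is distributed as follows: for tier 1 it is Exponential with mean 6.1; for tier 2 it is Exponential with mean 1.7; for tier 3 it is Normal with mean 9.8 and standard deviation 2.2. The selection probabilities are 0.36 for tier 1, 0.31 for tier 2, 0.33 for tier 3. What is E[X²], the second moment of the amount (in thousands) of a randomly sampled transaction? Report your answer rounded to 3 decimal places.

61.873

For each component E[X²] = Var + (mean)², giving 1: 74.42; 2: 5.78; 3: 100.88.
Overall E[X²] = 0.36·74.42 + 0.31·5.78 + 0.33·100.88 = 61.8734.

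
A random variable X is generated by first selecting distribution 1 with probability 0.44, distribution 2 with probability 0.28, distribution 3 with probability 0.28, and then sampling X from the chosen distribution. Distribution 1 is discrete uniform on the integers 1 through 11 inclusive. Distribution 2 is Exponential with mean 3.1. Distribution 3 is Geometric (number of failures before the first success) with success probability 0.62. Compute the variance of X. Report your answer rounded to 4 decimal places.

12.4640

Per component, 1: μ=6, E[X²]=46; 2: μ=3.1, E[X²]=19.22; 3: μ=0.612903, E[X²]=1.3642.
E[X] = 0.44·6 + 0.28·3.1 + 0.28·0.612903 = 3.67961.
E[X²] = 0.44·46 + 0.28·19.22 + 0.28·1.3642 = 26.0036.
Var(X) = E[X²] − (E[X])² = 26.0036 − 13.5396 = 12.464.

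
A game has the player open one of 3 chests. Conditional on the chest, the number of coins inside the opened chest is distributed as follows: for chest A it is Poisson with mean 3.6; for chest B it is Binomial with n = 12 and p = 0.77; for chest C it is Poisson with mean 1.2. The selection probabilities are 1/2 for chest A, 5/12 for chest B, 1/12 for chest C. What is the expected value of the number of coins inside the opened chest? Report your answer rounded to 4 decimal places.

Component means — A: 3.6; B: 9.24; C: 1.2.
E[X] = 0.5·3.6 + 0.416667·9.24 + 0.0833333·1.2 = 5.75.

5.7500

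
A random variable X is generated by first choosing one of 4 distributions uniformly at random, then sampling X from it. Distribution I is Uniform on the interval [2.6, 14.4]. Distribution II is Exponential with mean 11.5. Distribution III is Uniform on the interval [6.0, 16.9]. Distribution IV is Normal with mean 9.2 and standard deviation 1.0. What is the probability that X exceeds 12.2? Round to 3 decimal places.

0.241

Conditional on each component, P(X > 12.2): I: 0.186441; II: 0.346155; III: 0.431193; IV: 0.0013499.
By total probability, P(X > 12.2) = 0.25·0.186441 + 0.25·0.346155 + 0.25·0.431193 + 0.25·0.0013499 = 0.241284.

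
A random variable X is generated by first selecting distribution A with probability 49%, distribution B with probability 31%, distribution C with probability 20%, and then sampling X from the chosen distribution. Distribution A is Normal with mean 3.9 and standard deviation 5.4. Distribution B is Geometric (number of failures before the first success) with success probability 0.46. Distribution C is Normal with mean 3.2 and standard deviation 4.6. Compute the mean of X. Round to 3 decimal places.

2.915

Component means — A: 3.9; B: 1.17391; C: 3.2.
E[X] = 0.49·3.9 + 0.31·1.17391 + 0.2·3.2 = 2.91491.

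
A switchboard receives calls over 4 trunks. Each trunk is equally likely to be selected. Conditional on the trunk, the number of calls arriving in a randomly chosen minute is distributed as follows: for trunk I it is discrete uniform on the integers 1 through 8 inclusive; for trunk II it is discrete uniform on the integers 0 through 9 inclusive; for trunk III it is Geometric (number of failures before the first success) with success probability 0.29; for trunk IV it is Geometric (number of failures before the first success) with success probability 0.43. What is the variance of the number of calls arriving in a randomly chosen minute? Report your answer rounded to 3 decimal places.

Per component, I: μ=4.5, E[X²]=25.5; II: μ=4.5, E[X²]=28.5; III: μ=2.44828, E[X²]=14.4364; IV: μ=1.32558, E[X²]=4.83991.
E[X] = 0.25·4.5 + 0.25·4.5 + 0.25·2.44828 + 0.25·1.32558 = 3.19346.
E[X²] = 0.25·25.5 + 0.25·28.5 + 0.25·14.4364 + 0.25·4.83991 = 18.3191.
Var(X) = E[X²] − (E[X])² = 18.3191 − 10.1982 = 8.12086.

8.121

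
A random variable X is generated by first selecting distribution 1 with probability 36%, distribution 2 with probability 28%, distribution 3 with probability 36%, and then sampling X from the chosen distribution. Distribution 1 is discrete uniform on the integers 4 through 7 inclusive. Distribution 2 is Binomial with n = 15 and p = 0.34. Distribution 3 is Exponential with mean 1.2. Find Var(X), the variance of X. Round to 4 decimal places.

Per component, 1: μ=5.5, E[X²]=31.5; 2: μ=5.1, E[X²]=29.376; 3: μ=1.2, E[X²]=2.88.
E[X] = 0.36·5.5 + 0.28·5.1 + 0.36·1.2 = 3.84.
E[X²] = 0.36·31.5 + 0.28·29.376 + 0.36·2.88 = 20.6021.
Var(X) = E[X²] − (E[X])² = 20.6021 − 14.7456 = 5.85648.

5.8565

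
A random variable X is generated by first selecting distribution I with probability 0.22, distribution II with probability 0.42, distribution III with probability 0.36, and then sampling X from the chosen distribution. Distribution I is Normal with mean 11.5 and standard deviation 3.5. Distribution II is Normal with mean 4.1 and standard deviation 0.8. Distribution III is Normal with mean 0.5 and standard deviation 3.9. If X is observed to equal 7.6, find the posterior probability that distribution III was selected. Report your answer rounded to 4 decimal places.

Likelihoods f(7.6 | ·): I: 0.0612668; II: 3.47925e-05; III: 0.0195057.
Posterior ∝ prior × likelihood. Numerator for III: 0.36·0.0195057 = 0.00702205.
Normalizing constant: 0.22·0.0612668 + 0.42·3.47925e-05 + 0.36·0.0195057 = 0.0205154.
P(III | observation) = 0.00702205 / 0.0205154 = 0.342283.

0.3423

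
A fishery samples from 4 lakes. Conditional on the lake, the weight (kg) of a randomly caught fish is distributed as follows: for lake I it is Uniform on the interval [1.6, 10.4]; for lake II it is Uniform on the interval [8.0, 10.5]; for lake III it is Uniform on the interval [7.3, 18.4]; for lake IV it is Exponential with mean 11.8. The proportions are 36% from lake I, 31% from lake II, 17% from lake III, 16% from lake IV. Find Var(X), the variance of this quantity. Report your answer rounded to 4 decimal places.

33.5321

Per component, I: μ=6, E[X²]=42.4533; II: μ=9.25, E[X²]=86.0833; III: μ=12.85, E[X²]=175.39; IV: μ=11.8, E[X²]=278.48.
E[X] = 0.36·6 + 0.31·9.25 + 0.17·12.85 + 0.16·11.8 = 9.1.
E[X²] = 0.36·42.4533 + 0.31·86.0833 + 0.17·175.39 + 0.16·278.48 = 116.342.
Var(X) = E[X²] − (E[X])² = 116.342 − 82.81 = 33.5321.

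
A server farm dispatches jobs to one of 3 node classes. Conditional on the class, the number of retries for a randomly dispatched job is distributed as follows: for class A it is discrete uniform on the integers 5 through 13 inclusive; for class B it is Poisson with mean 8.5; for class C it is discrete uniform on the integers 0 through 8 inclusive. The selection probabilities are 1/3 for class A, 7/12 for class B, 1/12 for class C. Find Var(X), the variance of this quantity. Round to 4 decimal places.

Per component, A: μ=9, E[X²]=87.6667; B: μ=8.5, E[X²]=80.75; C: μ=4, E[X²]=22.6667.
E[X] = 0.333333·9 + 0.583333·8.5 + 0.0833333·4 = 8.29167.
E[X²] = 0.333333·87.6667 + 0.583333·80.75 + 0.0833333·22.6667 = 78.2153.
Var(X) = E[X²] − (E[X])² = 78.2153 − 68.7517 = 9.46354.

9.4635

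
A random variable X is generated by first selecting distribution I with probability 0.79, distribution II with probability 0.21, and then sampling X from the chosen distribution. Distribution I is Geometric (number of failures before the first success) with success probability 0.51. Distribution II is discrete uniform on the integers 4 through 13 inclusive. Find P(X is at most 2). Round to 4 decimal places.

Conditional on each component, P(X ≤ 2): I: 0.882351; II: 0.
By total probability, P(X ≤ 2) = 0.79·0.882351 + 0.21·0 = 0.697057.

0.6971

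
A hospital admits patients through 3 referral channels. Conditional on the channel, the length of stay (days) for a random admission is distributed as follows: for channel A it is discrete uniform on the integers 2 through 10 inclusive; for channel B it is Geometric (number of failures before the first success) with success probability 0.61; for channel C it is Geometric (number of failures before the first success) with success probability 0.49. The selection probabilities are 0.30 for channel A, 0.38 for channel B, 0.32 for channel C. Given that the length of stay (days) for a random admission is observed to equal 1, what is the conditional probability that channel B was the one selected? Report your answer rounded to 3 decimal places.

0.531

Likelihoods P(X=1 | ·): A: 0; B: 0.2379; C: 0.2499.
Posterior ∝ prior × likelihood. Numerator for B: 0.38·0.2379 = 0.090402.
Normalizing constant: 0.3·0 + 0.38·0.2379 + 0.32·0.2499 = 0.17037.
P(B | observation) = 0.090402 / 0.17037 = 0.530622.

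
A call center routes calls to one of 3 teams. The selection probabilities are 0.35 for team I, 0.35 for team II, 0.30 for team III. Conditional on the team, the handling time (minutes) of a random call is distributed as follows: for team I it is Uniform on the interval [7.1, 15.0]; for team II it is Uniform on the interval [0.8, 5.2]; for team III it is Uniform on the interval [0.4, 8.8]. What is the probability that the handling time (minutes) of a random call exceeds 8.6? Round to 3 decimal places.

0.291

Conditional on each team, P(X > 8.6): I: 0.810127; II: 0; III: 0.0238095.
By total probability, P(X > 8.6) = 0.35·0.810127 + 0.35·0 + 0.3·0.0238095 = 0.290687.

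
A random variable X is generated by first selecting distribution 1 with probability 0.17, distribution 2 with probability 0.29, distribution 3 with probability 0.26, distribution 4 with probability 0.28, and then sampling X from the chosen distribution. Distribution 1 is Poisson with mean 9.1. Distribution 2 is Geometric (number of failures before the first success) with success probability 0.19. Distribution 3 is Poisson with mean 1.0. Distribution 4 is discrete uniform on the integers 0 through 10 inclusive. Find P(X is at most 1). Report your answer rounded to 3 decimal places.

0.342

Conditional on each component, P(X ≤ 1): 1: 0.00112782; 2: 0.3439; 3: 0.735759; 4: 0.181818.
By total probability, P(X ≤ 1) = 0.17·0.00112782 + 0.29·0.3439 + 0.26·0.735759 + 0.28·0.181818 = 0.342129.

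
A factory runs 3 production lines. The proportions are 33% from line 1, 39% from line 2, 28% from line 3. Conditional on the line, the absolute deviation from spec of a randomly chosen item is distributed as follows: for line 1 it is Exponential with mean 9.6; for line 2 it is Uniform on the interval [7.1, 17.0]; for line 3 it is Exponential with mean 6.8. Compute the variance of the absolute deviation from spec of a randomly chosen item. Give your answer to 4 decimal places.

Per component, 1: μ=9.6, E[X²]=184.32; 2: μ=12.05, E[X²]=153.37; 3: μ=6.8, E[X²]=92.48.
E[X] = 0.33·9.6 + 0.39·12.05 + 0.28·6.8 = 9.7715.
E[X²] = 0.33·184.32 + 0.39·153.37 + 0.28·92.48 = 146.534.
Var(X) = E[X²] − (E[X])² = 146.534 − 95.4822 = 51.0521.

51.0521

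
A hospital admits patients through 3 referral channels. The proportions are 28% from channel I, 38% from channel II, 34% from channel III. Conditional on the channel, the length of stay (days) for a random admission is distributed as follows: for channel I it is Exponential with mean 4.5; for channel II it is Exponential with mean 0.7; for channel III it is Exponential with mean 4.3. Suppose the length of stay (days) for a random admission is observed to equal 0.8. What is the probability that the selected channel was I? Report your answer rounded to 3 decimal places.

0.179

Likelihoods f(0.8 | ·): I: 0.186029; II: 0.455581; III: 0.193078.
Posterior ∝ prior × likelihood. Numerator for I: 0.28·0.186029 = 0.052088.
Normalizing constant: 0.28·0.186029 + 0.38·0.455581 + 0.34·0.193078 = 0.290855.
P(I | observation) = 0.052088 / 0.290855 = 0.179086.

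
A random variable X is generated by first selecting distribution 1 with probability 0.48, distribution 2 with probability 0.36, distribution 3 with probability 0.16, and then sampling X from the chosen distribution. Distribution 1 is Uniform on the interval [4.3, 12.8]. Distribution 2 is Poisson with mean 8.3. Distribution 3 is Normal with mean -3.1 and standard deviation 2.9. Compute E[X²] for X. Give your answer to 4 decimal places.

68.6508

For each component E[X²] = Var + (mean)², giving 1: 79.1233; 2: 77.19; 3: 18.02.
Overall E[X²] = 0.48·79.1233 + 0.36·77.19 + 0.16·18.02 = 68.6508.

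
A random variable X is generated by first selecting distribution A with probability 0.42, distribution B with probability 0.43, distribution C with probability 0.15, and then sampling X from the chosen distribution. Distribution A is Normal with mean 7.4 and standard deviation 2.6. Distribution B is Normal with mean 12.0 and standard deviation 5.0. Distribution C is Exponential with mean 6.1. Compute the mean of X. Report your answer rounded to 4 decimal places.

9.1830

Component means — A: 7.4; B: 12; C: 6.1.
E[X] = 0.42·7.4 + 0.43·12 + 0.15·6.1 = 9.183.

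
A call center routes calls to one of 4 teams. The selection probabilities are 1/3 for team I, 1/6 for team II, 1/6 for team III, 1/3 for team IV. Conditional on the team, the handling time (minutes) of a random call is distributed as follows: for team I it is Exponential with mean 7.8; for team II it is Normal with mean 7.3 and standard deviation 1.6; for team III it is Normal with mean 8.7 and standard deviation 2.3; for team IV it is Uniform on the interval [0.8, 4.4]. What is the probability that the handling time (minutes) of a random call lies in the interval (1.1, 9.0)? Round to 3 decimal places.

0.724

Conditional on each team, P(1.1 < X < 9.0): I: 0.553046; II: 0.855942; III: 0.551413; IV: 0.916667.
By total probability, P(1.1 < X < 9.0) = 0.333333·0.553046 + 0.166667·0.855942 + 0.166667·0.551413 + 0.333333·0.916667 = 0.724463.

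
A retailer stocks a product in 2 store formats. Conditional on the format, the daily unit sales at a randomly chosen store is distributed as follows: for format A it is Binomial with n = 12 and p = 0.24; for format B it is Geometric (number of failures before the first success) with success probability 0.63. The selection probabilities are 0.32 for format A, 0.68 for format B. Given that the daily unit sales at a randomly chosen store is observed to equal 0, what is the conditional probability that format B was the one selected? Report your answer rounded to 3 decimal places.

0.973

Likelihoods P(X=0 | ·): A: 0.0371333; B: 0.63.
Posterior ∝ prior × likelihood. Numerator for B: 0.68·0.63 = 0.4284.
Normalizing constant: 0.32·0.0371333 + 0.68·0.63 = 0.440283.
P(B | observation) = 0.4284 / 0.440283 = 0.973011.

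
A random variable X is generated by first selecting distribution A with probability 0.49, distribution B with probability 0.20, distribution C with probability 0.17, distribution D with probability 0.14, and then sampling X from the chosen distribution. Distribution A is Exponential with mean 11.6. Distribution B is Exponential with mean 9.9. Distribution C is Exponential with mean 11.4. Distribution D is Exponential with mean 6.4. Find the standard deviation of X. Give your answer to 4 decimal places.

10.7944

Per component, A: μ=11.6, E[X²]=269.12; B: μ=9.9, E[X²]=196.02; C: μ=11.4, E[X²]=259.92; D: μ=6.4, E[X²]=81.92.
E[X] = 0.49·11.6 + 0.2·9.9 + 0.17·11.4 + 0.14·6.4 = 10.498.
E[X²] = 0.49·269.12 + 0.2·196.02 + 0.17·259.92 + 0.14·81.92 = 226.728.
Var(X) = E[X²] − (E[X])² = 226.728 − 110.208 = 116.52.
SD(X) = √116.52 = 10.7944.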